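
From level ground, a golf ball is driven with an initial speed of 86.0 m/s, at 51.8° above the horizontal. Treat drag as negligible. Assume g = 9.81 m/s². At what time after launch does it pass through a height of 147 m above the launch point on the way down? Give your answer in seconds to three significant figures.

Components: vₓ = 86.00 cos 51.8° = 53.18 m/s, v_y0 = 86.00 sin 51.8° = 67.58 m/s.
Require v_y0 t − ½ g t² = 147, i.e. 4.905 t² − 67.58 t + 147 = 0.
Quadratic formula: t = (67.58 ± √1683.4) / 9.81 = (67.58 ± 41.03) / 9.81 → t = 2.707 s or 11.07 s.
The descending-branch root is 11.07 s.

11.1 s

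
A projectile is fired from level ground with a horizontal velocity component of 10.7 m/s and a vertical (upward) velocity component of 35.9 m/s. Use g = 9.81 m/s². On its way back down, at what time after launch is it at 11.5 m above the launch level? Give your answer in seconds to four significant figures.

6.983 s

Set y = v_y0 t − ½ g t² = 11.5: 4.905 t² − 35.90 t + 11.5 = 0.
t = [35.90 ± √(35.90² − 2·9.81·11.5)] / 9.81 = (35.90 ± 32.61) / 9.81, so t = 0.3357 s or t = 6.983 s.
The descending-branch root is 6.983 s.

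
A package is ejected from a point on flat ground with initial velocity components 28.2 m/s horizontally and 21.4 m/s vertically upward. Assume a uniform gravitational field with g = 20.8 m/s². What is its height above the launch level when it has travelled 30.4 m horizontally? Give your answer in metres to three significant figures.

At x = 30.4 m, t = x/vₓ = 30.4/28.20 = 1.078 s.
Height: y = v_y0 t − ½ g t² = 21.40 × 1.078 − 10.40 × 1.078² = 23.07 − 12.09 = 10.98 m.

11.0 m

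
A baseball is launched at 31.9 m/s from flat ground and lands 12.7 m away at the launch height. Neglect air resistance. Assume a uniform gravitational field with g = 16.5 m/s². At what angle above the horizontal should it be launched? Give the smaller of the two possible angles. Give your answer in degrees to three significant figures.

R = v₀² sin 2θ / g gives sin 2θ = gR/v₀² = 16.5·12.7/31.9² = 0.2059.
2θ = 11.88° or 180° − 11.88° = 168.1°, so θ = 5.942° or 84.06°.
The smaller angle is 5.942°.

5.94°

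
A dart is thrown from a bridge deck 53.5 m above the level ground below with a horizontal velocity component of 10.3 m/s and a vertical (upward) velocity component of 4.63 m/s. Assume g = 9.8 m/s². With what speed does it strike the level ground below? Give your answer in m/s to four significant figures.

34.29 m/s

With up positive and y = 0 at the ground: y(t) = 53.5 + (4.630) t − 4.900 t². Setting y = 0 and taking the positive root: t = [4.630 + √(4.630² + 2·9.80·53.5)] / 9.80 = (4.630 + 32.71) / 9.80 = 3.810 s.
Vertical velocity at impact: v_y = v_y0 − g t = 4.630 − 9.80 × 3.810 = −32.71 m/s.
Speed: |v| = √(vₓ² + v_y²) = √(10.30² + 32.71²) = 34.29 m/s.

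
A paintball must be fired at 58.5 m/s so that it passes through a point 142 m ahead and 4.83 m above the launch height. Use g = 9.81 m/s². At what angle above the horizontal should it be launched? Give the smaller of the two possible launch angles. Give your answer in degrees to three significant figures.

Trajectory: y = x tanθ − g x² (1 + tan²θ)/(2v₀²). With x = 142, y = 4.83, v₀ = 58.5, g = 9.81:
28.90 tan²θ − 142 tanθ + (33.73) = 0.
tanθ = [142 ± √(142² − 4 × 28.90 × (33.73))] / (2 × 28.90) = (142 ± 127.5) / 57.80, giving tanθ = 0.2503 or 4.663.
θ = 14.05° or 77.90°; the smaller is 14.05°.

14.1°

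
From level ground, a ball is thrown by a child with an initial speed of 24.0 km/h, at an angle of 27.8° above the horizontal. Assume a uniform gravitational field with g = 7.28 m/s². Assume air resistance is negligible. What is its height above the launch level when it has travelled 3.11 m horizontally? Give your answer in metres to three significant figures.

0.627 m

Convert: 24.0 km/h = 24.0/3.6 = 6.667 m/s.
Resolve: vₓ = 6.667 cos 27.8° = 5.897 m/s and v_y0 = 6.667 sin 27.8° = 3.109 m/s.
x = vₓ t ⇒ t = 3.11/5.897 = 0.5274 s.
Height: y = v_y0 t − ½ g t² = 3.109 × 0.5274 − 3.640 × 0.5274² = 1.640 − 1.012 = 0.6274 m.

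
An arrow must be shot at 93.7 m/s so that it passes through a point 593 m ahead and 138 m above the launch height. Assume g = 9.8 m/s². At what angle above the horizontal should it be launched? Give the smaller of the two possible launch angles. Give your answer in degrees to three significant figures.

Trajectory: y = x tanθ − g x² (1 + tan²θ)/(2v₀²). With x = 593, y = 138, v₀ = 93.7, g = 9.80:
196.3 tan²θ − 593 tanθ + (334.3) = 0.
tanθ = [593 ± √(593² − 4 × 196.3 × (334.3))] / (2 × 196.3) = (593 ± 298.7) / 392.5, giving tanθ = 0.7497 or 2.272.
θ = 36.86° or 66.24°; the smaller is 36.86°.

36.9°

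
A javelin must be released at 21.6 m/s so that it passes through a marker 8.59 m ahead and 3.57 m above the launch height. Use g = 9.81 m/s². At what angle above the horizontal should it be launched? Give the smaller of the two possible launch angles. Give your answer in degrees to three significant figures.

Trajectory: y = x tanθ − g x² (1 + tan²θ)/(2v₀²). With x = 8.59, y = 3.57, v₀ = 21.6, g = 9.81:
0.7757 tan²θ − 8.59 tanθ + (4.346) = 0.
tanθ = [8.59 ± √(8.59² − 4 × 0.7757 × (4.346))] / (2 × 0.7757) = (8.59 ± 7.766) / 1.551, giving tanθ = 0.5314 or 10.54.
θ = 27.99° or 84.58°; the smaller is 27.99°.

28.0°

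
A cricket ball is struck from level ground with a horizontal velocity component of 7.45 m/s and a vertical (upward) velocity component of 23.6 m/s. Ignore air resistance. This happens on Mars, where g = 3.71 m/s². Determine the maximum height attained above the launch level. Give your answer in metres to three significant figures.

At the apex v_y = 0, so H = v_y0²/(2g) = 23.60²/7.420 = 75.06 m.

75.1 m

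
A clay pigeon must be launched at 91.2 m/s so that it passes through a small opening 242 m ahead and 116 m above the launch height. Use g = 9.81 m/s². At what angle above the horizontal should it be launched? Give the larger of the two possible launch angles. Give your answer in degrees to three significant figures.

81.0°

Trajectory: y = x tanθ − g x² (1 + tan²θ)/(2v₀²). With x = 242, y = 116, v₀ = 91.2, g = 9.81:
34.54 tan²θ − 242 tanθ + (150.5) = 0.
tanθ = [242 ± √(242² − 4 × 34.54 × (150.5))] / (2 × 34.54) = (242 ± 194.3) / 69.07, giving tanθ = 0.6900 or 6.317.
θ = 34.61° or 81.00°; the larger is 81.00°.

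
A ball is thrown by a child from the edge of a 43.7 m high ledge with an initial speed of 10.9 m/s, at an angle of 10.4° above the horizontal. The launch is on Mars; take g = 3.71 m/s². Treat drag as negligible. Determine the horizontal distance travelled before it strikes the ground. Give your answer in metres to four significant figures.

58.03 m

Horizontal component vₓ = 10.90 cos 10.4° = 10.72 m/s; vertical v_y0 = 10.90 sin 10.4° = 1.968 m/s.
Vertical motion (up positive, ground at y = 0): 1.855 t² − (1.968) t − 43.7 = 0, so t = (1.968 + √(1.968² + 2·3.71·43.7)) / 3.71 = (1.968 + 18.11) / 3.71 = 5.413 s.
Horizontal distance: R = vₓ t = 10.72 × 5.413 = 58.03 m.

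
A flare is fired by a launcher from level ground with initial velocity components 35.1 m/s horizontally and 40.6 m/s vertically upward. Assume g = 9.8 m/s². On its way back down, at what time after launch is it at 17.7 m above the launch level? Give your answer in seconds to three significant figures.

Set y = v_y0 t − ½ g t² = 17.7: 4.900 t² − 40.60 t + 17.7 = 0.
t = [40.60 ± √(40.60² − 2·9.80·17.7)] / 9.80 = (40.60 ± 36.08) / 9.80, so t = 0.4617 s or t = 7.824 s.
The descending-branch root is 7.824 s.

7.82 s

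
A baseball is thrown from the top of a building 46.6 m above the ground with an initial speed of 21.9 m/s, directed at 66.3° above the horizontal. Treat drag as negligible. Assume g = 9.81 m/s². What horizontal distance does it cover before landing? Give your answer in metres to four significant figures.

Horizontal component vₓ = 21.90 cos 66.3° = 8.803 m/s; vertical v_y0 = 21.90 sin 66.3° = 20.05 m/s.
Vertical motion (up positive, ground at y = 0): 4.905 t² − (20.05) t − 46.6 = 0, so t = (20.05 + √(20.05² + 2·9.81·46.6)) / 9.81 = (20.05 + 36.28) / 9.81 = 5.743 s.
Horizontal distance: R = vₓ t = 8.803 × 5.743 = 50.55 m.

50.55 m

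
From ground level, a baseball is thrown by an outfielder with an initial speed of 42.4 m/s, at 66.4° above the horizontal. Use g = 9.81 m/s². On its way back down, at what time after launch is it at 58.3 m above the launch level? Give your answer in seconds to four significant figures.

5.910 s

vₓ = 42.40 cos 66.4° = 16.97 m/s; v_y0 = 42.40 sin 66.4° = 38.85 m/s.
Set y = v_y0 t − ½ g t² = 58.3: 4.905 t² − 38.85 t + 58.3 = 0.
t = [38.85 ± √(38.85² − 2·9.81·58.3)] / 9.81 = (38.85 ± 19.13) / 9.81, so t = 2.011 s or t = 5.910 s.
The descending-branch root is 5.910 s.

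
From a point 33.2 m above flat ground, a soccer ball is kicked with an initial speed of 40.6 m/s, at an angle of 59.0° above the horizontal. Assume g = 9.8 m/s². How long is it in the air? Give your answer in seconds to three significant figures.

7.95 s

Components: vₓ = 40.60 cos 59.0° = 20.91 m/s, v_y0 = 40.60 sin 59.0° = 34.80 m/s.
The projectile lands when y = 33.2 + (34.80) t − ½·9.80·t² = 0. Positive root: t = (34.80 + √(34.80² + 2·9.80·33.2)) / 9.80 = (34.80 + 43.15) / 9.80 = 7.954 s.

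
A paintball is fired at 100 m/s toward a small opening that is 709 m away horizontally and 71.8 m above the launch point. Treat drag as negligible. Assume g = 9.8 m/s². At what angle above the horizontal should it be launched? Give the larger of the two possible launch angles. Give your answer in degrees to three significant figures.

Trajectory: y = x tanθ − g x² (1 + tan²θ)/(2v₀²). With x = 709, y = 71.8, v₀ = 100, g = 9.80:
246.3 tan²θ − 709 tanθ + (318.1) = 0.
tanθ = [709 ± √(709² − 4 × 246.3 × (318.1))] / (2 × 246.3) = (709 ± 435.0) / 492.6, giving tanθ = 0.5561 or 2.322.
θ = 29.08° or 66.70°; the larger is 66.70°.

66.7°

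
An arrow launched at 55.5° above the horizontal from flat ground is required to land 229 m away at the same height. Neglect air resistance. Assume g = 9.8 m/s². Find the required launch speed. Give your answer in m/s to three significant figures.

49.0 m/s

On level ground R = v₀² sin 2θ / g ⇒ v₀ = √(gR / sin 2θ).
v₀ = √(9.80 × 229 / sin 111.0°) = √(2244 / 0.9336) = √2403.9 = 49.03 m/s.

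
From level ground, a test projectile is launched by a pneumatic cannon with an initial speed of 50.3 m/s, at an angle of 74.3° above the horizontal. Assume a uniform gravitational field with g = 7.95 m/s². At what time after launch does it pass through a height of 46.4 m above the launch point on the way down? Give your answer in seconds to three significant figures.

Horizontal component vₓ = 50.30 cos 74.3° = 13.61 m/s; vertical v_y0 = 50.30 sin 74.3° = 48.42 m/s.
Set y = v_y0 t − ½ g t² = 46.4: 3.975 t² − 48.42 t + 46.4 = 0.
Quadratic formula: t = (48.42 ± √1607.1) / 7.95 = (48.42 ± 40.09) / 7.95 → t = 1.048 s or 11.13 s.
The descending-branch root is 11.13 s.

11.1 s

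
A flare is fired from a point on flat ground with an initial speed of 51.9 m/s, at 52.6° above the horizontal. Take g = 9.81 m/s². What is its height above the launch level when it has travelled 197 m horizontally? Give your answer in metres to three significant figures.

66.1 m

Components: vₓ = 51.90 cos 52.6° = 31.52 m/s, v_y0 = 51.90 sin 52.6° = 41.23 m/s.
x = vₓ t ⇒ t = 197/31.52 = 6.249 s.
Height: y = v_y0 t − ½ g t² = 41.23 × 6.249 − 4.905 × 6.249² = 257.7 − 191.6 = 66.10 m.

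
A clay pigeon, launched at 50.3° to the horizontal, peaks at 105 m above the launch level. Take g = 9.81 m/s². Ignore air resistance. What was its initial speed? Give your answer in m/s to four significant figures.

58.99 m/s

At the peak v_y = 0, so v_y0 = √(2gH) = √(2 × 9.81 × 105) = 45.39 m/s.
v_y0 = v₀ sin θ ⇒ v₀ = 45.39 / sin 50.3° = 58.99 m/s.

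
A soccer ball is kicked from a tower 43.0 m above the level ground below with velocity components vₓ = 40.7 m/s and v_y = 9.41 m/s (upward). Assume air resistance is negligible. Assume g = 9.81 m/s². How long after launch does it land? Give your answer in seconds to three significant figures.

Vertical motion (up positive, ground at y = 0): 4.905 t² − (9.410) t − 43.0 = 0, so t = (9.410 + √(9.410² + 2·9.81·43.0)) / 9.81 = (9.410 + 30.53) / 9.81 = 4.072 s.

4.07 s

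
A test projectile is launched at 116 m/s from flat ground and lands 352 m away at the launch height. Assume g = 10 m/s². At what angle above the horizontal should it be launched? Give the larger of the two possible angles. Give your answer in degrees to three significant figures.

From R = (v₀²/g) sin 2θ: sin 2θ = 10.0 × 352 / 13456 = 0.2616.
2θ = 15.16° or 180° − 15.16° = 164.8°, so θ = 7.582° or 82.42°.
The larger angle is 82.42°.

82.4°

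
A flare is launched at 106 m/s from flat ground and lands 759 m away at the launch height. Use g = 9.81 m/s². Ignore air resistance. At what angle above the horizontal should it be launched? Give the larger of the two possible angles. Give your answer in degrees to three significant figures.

Level-ground range R = v₀² sin(2θ)/g ⇒ sin(2θ) = gR/v₀² = 9.81 × 759 / 106² = 0.6627.
2θ = 41.50° or 180° − 41.50° = 138.5°, so θ = 20.75° or 69.25°.
The larger angle is 69.25°.

69.2°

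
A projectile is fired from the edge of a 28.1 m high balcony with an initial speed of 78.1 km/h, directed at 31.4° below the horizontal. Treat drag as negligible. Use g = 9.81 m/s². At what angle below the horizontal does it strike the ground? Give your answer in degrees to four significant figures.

54.60°

Convert: 78.1 km/h = 78.1/3.6 = 21.69 m/s.
Resolve: vₓ = 21.69 cos 31.4° = 18.52 m/s and v_y0 = −11.30 m/s (downward).
Vertical motion (up positive, ground at y = 0): 4.905 t² − (−11.30) t − 28.1 = 0, so t = (−11.30 + √(11.30² + 2·9.81·28.1)) / 9.81 = (−11.30 + 26.06) / 9.81 = 1.504 s.
At impact: v_y = v_y0 − g t = −26.06 m/s; vₓ = 18.52 m/s.
Angle below horizontal: arctan(|v_y|/vₓ) = arctan(26.06/18.52) = 54.60°.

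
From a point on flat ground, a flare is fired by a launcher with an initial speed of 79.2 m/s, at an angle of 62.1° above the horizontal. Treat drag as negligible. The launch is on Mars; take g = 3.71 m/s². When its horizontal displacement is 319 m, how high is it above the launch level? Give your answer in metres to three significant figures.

465 m

Horizontal component vₓ = 79.20 cos 62.1° = 37.06 m/s; vertical v_y0 = 79.20 sin 62.1° = 69.99 m/s.
x = vₓ t ⇒ t = 319/37.06 = 8.608 s.
Height: y = v_y0 t − ½ g t² = 69.99 × 8.608 − 1.855 × 8.608² = 602.5 − 137.4 = 465.0 m.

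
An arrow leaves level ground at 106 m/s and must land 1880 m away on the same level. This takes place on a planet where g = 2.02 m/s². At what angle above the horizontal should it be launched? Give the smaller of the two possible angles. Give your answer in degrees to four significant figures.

9.877°

Level-ground range R = v₀² sin(2θ)/g ⇒ sin(2θ) = gR/v₀² = 2.02 × 1880 / 106² = 0.3380.
2θ = 19.75° or 180° − 19.75° = 160.2°, so θ = 9.877° or 80.12°.
The smaller angle is 9.877°.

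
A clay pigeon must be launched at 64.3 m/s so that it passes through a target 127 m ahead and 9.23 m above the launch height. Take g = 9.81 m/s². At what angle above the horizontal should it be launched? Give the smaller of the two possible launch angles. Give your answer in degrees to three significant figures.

Trajectory: y = x tanθ − g x² (1 + tan²θ)/(2v₀²). With x = 127, y = 9.23, v₀ = 64.3, g = 9.81:
19.13 tan²θ − 127 tanθ + (28.36) = 0.
tanθ = [127 ± √(127² − 4 × 19.13 × (28.36))] / (2 × 19.13) = (127 ± 118.1) / 38.27, giving tanθ = 0.2314 or 6.406.
θ = 13.03° or 81.13°; the smaller is 13.03°.

13.0°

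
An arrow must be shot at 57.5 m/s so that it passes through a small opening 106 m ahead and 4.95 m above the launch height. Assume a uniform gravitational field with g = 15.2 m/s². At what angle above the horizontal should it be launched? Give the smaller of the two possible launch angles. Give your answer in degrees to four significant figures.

Trajectory: y = x tanθ − g x² (1 + tan²θ)/(2v₀²). With x = 106, y = 4.95, v₀ = 57.5, g = 15.2:
25.83 tan²θ − 106 tanθ + (30.78) = 0.
tanθ = [106 ± √(106² − 4 × 25.83 × (30.78))] / (2 × 25.83) = (106 ± 89.76) / 51.66, giving tanθ = 0.3145 or 3.790.
θ = 17.46° or 75.22°; the smaller is 17.46°.

17.46°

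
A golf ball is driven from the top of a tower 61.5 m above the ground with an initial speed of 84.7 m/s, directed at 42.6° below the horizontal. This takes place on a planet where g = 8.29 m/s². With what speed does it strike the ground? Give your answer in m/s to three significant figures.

Components: vₓ = 84.70 cos 42.6° = 62.35 m/s, v_y0 = −57.33 m/s (downward).
With up positive and y = 0 at the ground: y(t) = 61.5 + (−57.33) t − 4.145 t². Setting y = 0 and taking the positive root: t = [−57.33 + √(57.33² + 2·8.29·61.5)] / 8.29 = (−57.33 + 65.62) / 8.29 = 1.000 s.
Vertical velocity at impact: v_y = v_y0 − g t = −57.33 − 8.29 × 1.000 = −65.62 m/s.
Speed: |v| = √(vₓ² + v_y²) = √(62.35² + 65.62²) = 90.52 m/s.

90.5 m/s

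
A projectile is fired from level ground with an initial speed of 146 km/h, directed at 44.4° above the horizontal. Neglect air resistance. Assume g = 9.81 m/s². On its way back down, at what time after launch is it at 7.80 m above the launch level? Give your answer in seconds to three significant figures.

Convert: 146 km/h = 146/3.6 = 40.56 m/s.
Components: vₓ = 40.56 cos 44.4° = 28.98 m/s, v_y0 = 40.56 sin 44.4° = 28.38 m/s.
Height y(t) = 28.38 t − 4.905 t² = 7.80 gives 4.905 t² − 28.38 t + 7.80 = 0.
Quadratic formula: t = (28.38 ± √652.12) / 9.81 = (28.38 ± 25.54) / 9.81 → t = 0.2894 s or 5.496 s.
The descending-branch root is 5.496 s.

5.50 s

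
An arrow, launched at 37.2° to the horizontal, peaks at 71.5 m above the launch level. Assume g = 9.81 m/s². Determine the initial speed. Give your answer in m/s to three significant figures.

At the peak v_y = 0, so v_y0 = √(2gH) = √(2 × 9.81 × 71.5) = 37.45 m/s.
v_y0 = v₀ sin θ ⇒ v₀ = 37.45 / sin 37.2° = 61.95 m/s.

61.9 m/s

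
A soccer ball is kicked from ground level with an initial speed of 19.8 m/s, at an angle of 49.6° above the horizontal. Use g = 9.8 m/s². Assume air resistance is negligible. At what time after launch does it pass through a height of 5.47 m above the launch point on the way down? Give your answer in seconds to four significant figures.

Horizontal component vₓ = 19.80 cos 49.6° = 12.83 m/s; vertical v_y0 = 19.80 sin 49.6° = 15.08 m/s.
Height y(t) = 15.08 t − 4.900 t² = 5.47 gives 4.900 t² − 15.08 t + 5.47 = 0.
t = [15.08 ± √(15.08² − 2·9.80·5.47)] / 9.80 = (15.08 ± 10.96) / 9.80, so t = 0.4201 s or t = 2.657 s.
The descending-branch root is 2.657 s.

2.657 s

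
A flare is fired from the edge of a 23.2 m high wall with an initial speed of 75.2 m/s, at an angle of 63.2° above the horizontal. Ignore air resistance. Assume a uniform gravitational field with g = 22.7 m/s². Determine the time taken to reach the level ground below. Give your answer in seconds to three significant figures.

Horizontal component vₓ = 75.20 cos 63.2° = 33.91 m/s; vertical v_y0 = 75.20 sin 63.2° = 67.12 m/s.
With up positive and y = 0 at the ground: y(t) = 23.2 + (67.12) t − 11.35 t². Setting y = 0 and taking the positive root: t = [67.12 + √(67.12² + 2·22.7·23.2)] / 22.7 = (67.12 + 74.56) / 22.7 = 6.241 s.

6.24 s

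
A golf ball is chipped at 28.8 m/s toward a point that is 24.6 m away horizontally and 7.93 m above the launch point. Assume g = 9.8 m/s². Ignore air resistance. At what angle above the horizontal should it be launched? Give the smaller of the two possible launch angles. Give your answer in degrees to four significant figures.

Trajectory: y = x tanθ − g x² (1 + tan²θ)/(2v₀²). With x = 24.6, y = 7.93, v₀ = 28.8, g = 9.80:
3.575 tan²θ − 24.6 tanθ + (11.51) = 0.
tanθ = [24.6 ± √(24.6² − 4 × 3.575 × (11.51))] / (2 × 3.575) = (24.6 ± 20.99) / 7.150, giving tanθ = 0.5047 or 6.376.
θ = 26.78° or 81.09°; the smaller is 26.78°.

26.78°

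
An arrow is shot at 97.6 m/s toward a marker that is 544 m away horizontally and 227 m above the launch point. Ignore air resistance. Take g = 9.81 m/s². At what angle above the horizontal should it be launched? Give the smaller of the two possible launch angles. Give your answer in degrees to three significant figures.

Trajectory: y = x tanθ − g x² (1 + tan²θ)/(2v₀²). With x = 544, y = 227, v₀ = 97.6, g = 9.81:
152.4 tan²θ − 544 tanθ + (379.4) = 0.
tanθ = [544 ± √(544² − 4 × 152.4 × (379.4))] / (2 × 152.4) = (544 ± 254.3) / 304.8, giving tanθ = 0.9504 or 2.620.
θ = 43.54° or 69.11°; the smaller is 43.54°.

43.5°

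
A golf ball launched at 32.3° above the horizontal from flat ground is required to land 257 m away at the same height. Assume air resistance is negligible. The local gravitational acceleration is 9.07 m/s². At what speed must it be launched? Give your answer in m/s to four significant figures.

50.80 m/s

On level ground R = v₀² sin 2θ / g ⇒ v₀ = √(gR / sin 2θ).
v₀ = √(9.07 × 257 / sin 64.60°) = √(2331 / 0.9033) = √2580.4 = 50.80 m/s.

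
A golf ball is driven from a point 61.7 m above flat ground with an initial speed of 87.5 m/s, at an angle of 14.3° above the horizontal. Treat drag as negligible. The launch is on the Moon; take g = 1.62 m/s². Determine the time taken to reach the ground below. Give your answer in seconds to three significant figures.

Horizontal component vₓ = 87.50 cos 14.3° = 84.79 m/s; vertical v_y0 = 87.50 sin 14.3° = 21.61 m/s.
Vertical motion (up positive, ground at y = 0): 0.8100 t² − (21.61) t − 61.7 = 0, so t = (21.61 + √(21.61² + 2·1.62·61.7)) / 1.62 = (21.61 + 25.83) / 1.62 = 29.28 s.

29.3 s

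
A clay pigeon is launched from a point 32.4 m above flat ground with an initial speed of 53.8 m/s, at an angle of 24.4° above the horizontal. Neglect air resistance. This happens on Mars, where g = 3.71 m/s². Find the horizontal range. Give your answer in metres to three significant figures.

651 m

Components: vₓ = 53.80 cos 24.4° = 48.99 m/s, v_y0 = 53.80 sin 24.4° = 22.23 m/s.
Vertical motion (up positive, ground at y = 0): 1.855 t² − (22.23) t − 32.4 = 0, so t = (22.23 + √(22.23² + 2·3.71·32.4)) / 3.71 = (22.23 + 27.10) / 3.71 = 13.29 s.
Horizontal distance: R = vₓ t = 48.99 × 13.29 = 651.4 m.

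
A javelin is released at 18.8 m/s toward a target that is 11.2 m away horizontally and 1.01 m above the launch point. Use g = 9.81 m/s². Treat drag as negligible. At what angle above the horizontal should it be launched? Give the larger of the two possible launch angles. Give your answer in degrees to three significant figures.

Trajectory: y = x tanθ − g x² (1 + tan²θ)/(2v₀²). With x = 11.2, y = 1.01, v₀ = 18.8, g = 9.81:
1.741 tan²θ − 11.2 tanθ + (2.751) = 0.
tanθ = [11.2 ± √(11.2² − 4 × 1.741 × (2.751))] / (2 × 1.741) = (11.2 ± 10.31) / 3.482, giving tanθ = 0.2558 or 6.178.
θ = 14.35° or 80.81°; the larger is 80.81°.

80.8°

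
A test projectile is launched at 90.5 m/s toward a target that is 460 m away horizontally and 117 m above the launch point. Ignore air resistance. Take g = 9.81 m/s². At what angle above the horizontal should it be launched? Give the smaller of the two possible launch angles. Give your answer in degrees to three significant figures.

32.8°

Trajectory: y = x tanθ − g x² (1 + tan²θ)/(2v₀²). With x = 460, y = 117, v₀ = 90.5, g = 9.81:
126.7 tan²θ − 460 tanθ + (243.7) = 0.
tanθ = [460 ± √(460² − 4 × 126.7 × (243.7))] / (2 × 126.7) = (460 ± 296.7) / 253.4, giving tanθ = 0.6441 or 2.986.
θ = 32.79° or 71.48°; the smaller is 32.79°.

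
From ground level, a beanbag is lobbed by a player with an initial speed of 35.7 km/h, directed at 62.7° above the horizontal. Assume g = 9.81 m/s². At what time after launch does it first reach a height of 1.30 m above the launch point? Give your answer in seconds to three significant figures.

Convert: 35.7 km/h = 35.7/3.6 = 9.917 m/s.
vₓ = 9.917 cos 62.7° = 4.548 m/s; v_y0 = 9.917 sin 62.7° = 8.812 m/s.
Set y = v_y0 t − ½ g t² = 1.30: 4.905 t² − 8.812 t + 1.30 = 0.
t = [8.812 ± √(8.812² − 2·9.81·1.30)] / 9.81 = (8.812 ± 7.221) / 9.81, so t = 0.1622 s or t = 1.634 s.
The first (ascending) time is 0.1622 s.

0.162 s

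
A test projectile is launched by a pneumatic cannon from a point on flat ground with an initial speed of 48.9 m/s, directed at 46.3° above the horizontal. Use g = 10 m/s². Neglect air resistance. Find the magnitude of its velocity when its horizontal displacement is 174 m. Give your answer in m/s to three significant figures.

Horizontal component vₓ = 48.90 cos 46.3° = 33.78 m/s; vertical v_y0 = 48.90 sin 46.3° = 35.35 m/s.
Time to reach x = 174 m: t = x/vₓ = 174/33.78 = 5.150 s.
Vertical velocity there: v_y = v_y0 − g t = 35.35 − 10.0 × 5.150 = −16.15 m/s.
Speed: √(vₓ² + v_y²) = √(33.78² + 16.15²) = 37.45 m/s.

37.4 m/s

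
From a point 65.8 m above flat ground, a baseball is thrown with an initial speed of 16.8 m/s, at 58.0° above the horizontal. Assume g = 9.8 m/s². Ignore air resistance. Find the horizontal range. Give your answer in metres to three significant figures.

48.0 m

Horizontal component vₓ = 16.80 cos 58.0° = 8.903 m/s; vertical v_y0 = 16.80 sin 58.0° = 14.25 m/s.
With up positive and y = 0 at the ground: y(t) = 65.8 + (14.25) t − 4.900 t². Setting y = 0 and taking the positive root: t = [14.25 + √(14.25² + 2·9.80·65.8)] / 9.80 = (14.25 + 38.63) / 9.80 = 5.396 s.
Horizontal distance: R = vₓ t = 8.903 × 5.396 = 48.04 m.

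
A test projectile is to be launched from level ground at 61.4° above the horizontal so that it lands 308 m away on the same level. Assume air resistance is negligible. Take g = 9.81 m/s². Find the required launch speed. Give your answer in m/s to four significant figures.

Level-ground range: R = v₀² sin(2θ)/g, so v₀ = √(gR / sin 2θ).
v₀ = √(9.81 × 308 / sin 122.8°) = √(3021 / 0.8406) = √3594.6 = 59.95 m/s.

59.95 m/s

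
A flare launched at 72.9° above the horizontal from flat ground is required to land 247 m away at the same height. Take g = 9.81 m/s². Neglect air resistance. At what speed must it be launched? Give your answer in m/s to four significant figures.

On level ground R = v₀² sin 2θ / g ⇒ v₀ = √(gR / sin 2θ).
v₀ = √(9.81 × 247 / sin 145.8°) = √(2423 / 0.5621) = √4310.9 = 65.66 m/s.

65.66 m/s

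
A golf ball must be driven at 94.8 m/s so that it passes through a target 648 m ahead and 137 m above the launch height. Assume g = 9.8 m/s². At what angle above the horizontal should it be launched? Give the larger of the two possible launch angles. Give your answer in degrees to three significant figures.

Trajectory: y = x tanθ − g x² (1 + tan²θ)/(2v₀²). With x = 648, y = 137, v₀ = 94.8, g = 9.80:
228.9 tan²θ − 648 tanθ + (365.9) = 0.
tanθ = [648 ± √(648² − 4 × 228.9 × (365.9))] / (2 × 228.9) = (648 ± 291.2) / 457.9, giving tanθ = 0.7793 or 2.051.
θ = 37.93° or 64.01°; the larger is 64.01°.

64.0°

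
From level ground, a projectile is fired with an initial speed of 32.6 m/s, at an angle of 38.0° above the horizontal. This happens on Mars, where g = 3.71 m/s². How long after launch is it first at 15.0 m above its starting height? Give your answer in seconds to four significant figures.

Components: vₓ = 32.60 cos 38.0° = 25.69 m/s, v_y0 = 32.60 sin 38.0° = 20.07 m/s.
Height y(t) = 20.07 t − 1.855 t² = 15.0 gives 1.855 t² − 20.07 t + 15.0 = 0.
Quadratic formula: t = (20.07 ± √291.53) / 3.71 = (20.07 ± 17.07) / 3.71 → t = 0.8077 s or 10.01 s.
The first (ascending) time is 0.8077 s.

0.8077 s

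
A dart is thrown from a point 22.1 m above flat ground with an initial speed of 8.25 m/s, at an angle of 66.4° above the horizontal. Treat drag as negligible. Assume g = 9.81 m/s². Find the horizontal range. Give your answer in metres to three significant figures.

Horizontal component vₓ = 8.250 cos 66.4° = 3.303 m/s; vertical v_y0 = 8.250 sin 66.4° = 7.560 m/s.
With up positive and y = 0 at the ground: y(t) = 22.1 + (7.560) t − 4.905 t². Setting y = 0 and taking the positive root: t = [7.560 + √(7.560² + 2·9.81·22.1)] / 9.81 = (7.560 + 22.15) / 9.81 = 3.029 s.
Horizontal distance: R = vₓ t = 3.303 × 3.029 = 10.00 m.

10.0 m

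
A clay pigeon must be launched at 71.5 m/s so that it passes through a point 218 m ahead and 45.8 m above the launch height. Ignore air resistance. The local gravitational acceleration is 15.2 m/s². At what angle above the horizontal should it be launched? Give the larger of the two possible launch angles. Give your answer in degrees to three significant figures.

Trajectory: y = x tanθ − g x² (1 + tan²θ)/(2v₀²). With x = 218, y = 45.8, v₀ = 71.5, g = 15.2:
70.65 tan²θ − 218 tanθ + (116.5) = 0.
tanθ = [218 ± √(218² − 4 × 70.65 × (116.5))] / (2 × 70.65) = (218 ± 120.9) / 141.3, giving tanθ = 0.6872 or 2.398.
θ = 34.50° or 67.37°; the larger is 67.37°.

67.4°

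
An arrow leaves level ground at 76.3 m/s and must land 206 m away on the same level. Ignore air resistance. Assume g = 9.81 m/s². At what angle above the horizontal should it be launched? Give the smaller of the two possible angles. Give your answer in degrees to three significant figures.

10.2°

From R = (v₀²/g) sin 2θ: sin 2θ = 9.81 × 206 / 5821.7 = 0.3471.
2θ = 20.31° or 180° − 20.31° = 159.7°, so θ = 10.16° or 79.84°.
The smaller angle is 10.16°.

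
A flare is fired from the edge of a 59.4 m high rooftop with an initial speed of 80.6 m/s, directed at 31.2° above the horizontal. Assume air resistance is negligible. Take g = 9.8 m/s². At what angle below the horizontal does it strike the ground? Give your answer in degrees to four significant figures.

Horizontal component vₓ = 80.60 cos 31.2° = 68.94 m/s; vertical v_y0 = 80.60 sin 31.2° = 41.75 m/s.
With up positive and y = 0 at the ground: y(t) = 59.4 + (41.75) t − 4.900 t². Setting y = 0 and taking the positive root: t = [41.75 + √(41.75² + 2·9.80·59.4)] / 9.80 = (41.75 + 53.92) / 9.80 = 9.763 s.
At impact: v_y = v_y0 − g t = −53.92 m/s; vₓ = 68.94 m/s.
Angle below horizontal: arctan(|v_y|/vₓ) = arctan(53.92/68.94) = 38.03°.

38.03°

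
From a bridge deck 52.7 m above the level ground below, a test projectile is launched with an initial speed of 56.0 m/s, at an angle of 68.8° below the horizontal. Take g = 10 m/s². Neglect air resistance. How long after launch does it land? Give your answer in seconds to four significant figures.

Resolve: vₓ = 56.00 cos 68.8° = 20.25 m/s and v_y0 = −52.21 m/s (downward).
With up positive and y = 0 at the ground: y(t) = 52.7 + (−52.21) t − 5.000 t². Setting y = 0 and taking the positive root: t = [−52.21 + √(52.21² + 2·10.0·52.7)] / 10.0 = (−52.21 + 61.48) / 10.0 = 0.9271 s.

0.9271 s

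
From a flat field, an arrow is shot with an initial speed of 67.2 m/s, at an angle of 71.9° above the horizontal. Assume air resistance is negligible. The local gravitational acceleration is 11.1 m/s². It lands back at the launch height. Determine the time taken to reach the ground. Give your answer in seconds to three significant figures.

Resolve: vₓ = 67.20 cos 71.9° = 20.88 m/s and v_y0 = 67.20 sin 71.9° = 63.87 m/s.
It returns to y = 0 when t = 2 v_y0 / g = 2(63.87)/11.1 = 11.51 s.

11.5 s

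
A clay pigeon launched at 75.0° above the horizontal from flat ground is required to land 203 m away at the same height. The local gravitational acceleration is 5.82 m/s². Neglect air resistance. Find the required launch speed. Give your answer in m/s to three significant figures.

On level ground R = v₀² sin 2θ / g ⇒ v₀ = √(gR / sin 2θ).
v₀ = √(5.82 × 203 / sin 150.0°) = √(1181 / 0.5000) = √2362.9 = 48.61 m/s.

48.6 m/s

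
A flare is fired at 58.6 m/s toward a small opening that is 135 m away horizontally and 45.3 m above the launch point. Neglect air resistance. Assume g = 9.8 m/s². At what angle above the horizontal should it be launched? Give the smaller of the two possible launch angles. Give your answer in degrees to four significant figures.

30.83°

Trajectory: y = x tanθ − g x² (1 + tan²θ)/(2v₀²). With x = 135, y = 45.3, v₀ = 58.6, g = 9.80:
26.01 tan²θ − 135 tanθ + (71.31) = 0.
tanθ = [135 ± √(135² − 4 × 26.01 × (71.31))] / (2 × 26.01) = (135 ± 104.0) / 52.01, giving tanθ = 0.5968 or 4.594.
θ = 30.83° or 77.72°; the smaller is 30.83°.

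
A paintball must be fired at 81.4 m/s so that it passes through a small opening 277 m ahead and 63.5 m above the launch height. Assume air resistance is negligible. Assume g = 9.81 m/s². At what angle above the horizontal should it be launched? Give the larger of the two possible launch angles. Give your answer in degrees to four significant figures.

Trajectory: y = x tanθ − g x² (1 + tan²θ)/(2v₀²). With x = 277, y = 63.5, v₀ = 81.4, g = 9.81:
56.80 tan²θ − 277 tanθ + (120.3) = 0.
tanθ = [277 ± √(277² − 4 × 56.80 × (120.3))] / (2 × 56.80) = (277 ± 222.3) / 113.6, giving tanθ = 0.4819 or 4.395.
θ = 25.73° or 77.18°; the larger is 77.18°.

77.18°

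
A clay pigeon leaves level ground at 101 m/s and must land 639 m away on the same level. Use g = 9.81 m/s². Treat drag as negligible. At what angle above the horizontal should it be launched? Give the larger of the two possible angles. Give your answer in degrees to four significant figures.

R = v₀² sin 2θ / g gives sin 2θ = gR/v₀² = 9.81·639/101² = 0.6145.
2θ = 37.92° or 180° − 37.92° = 142.1°, so θ = 18.96° or 71.04°.
The larger angle is 71.04°.

71.04°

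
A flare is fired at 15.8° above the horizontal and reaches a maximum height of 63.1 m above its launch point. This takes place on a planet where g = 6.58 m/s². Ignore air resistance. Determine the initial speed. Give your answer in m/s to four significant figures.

105.8 m/s

At the peak v_y = 0, so v_y0 = √(2gH) = √(2 × 6.58 × 63.1) = 28.82 m/s.
v_y0 = v₀ sin θ ⇒ v₀ = 28.82 / sin 15.8° = 105.8 m/s.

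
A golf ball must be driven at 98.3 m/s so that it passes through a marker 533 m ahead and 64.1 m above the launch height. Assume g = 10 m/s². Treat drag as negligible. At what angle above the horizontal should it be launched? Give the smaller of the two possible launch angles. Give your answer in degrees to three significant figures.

Trajectory: y = x tanθ − g x² (1 + tan²θ)/(2v₀²). With x = 533, y = 64.1, v₀ = 98.3, g = 10.0:
147.0 tan²θ − 533 tanθ + (211.1) = 0.
tanθ = [533 ± √(533² − 4 × 147.0 × (211.1))] / (2 × 147.0) = (533 ± 400.0) / 294.0, giving tanθ = 0.4525 or 3.173.
θ = 24.35° or 72.51°; the smaller is 24.35°.

24.3°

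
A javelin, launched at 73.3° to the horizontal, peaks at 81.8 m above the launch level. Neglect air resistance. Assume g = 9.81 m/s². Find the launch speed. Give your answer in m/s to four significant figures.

At the peak v_y = 0, so v_y0 = √(2gH) = √(2 × 9.81 × 81.8) = 40.06 m/s.
v_y0 = v₀ sin θ ⇒ v₀ = 40.06 / sin 73.3° = 41.83 m/s.

41.83 m/s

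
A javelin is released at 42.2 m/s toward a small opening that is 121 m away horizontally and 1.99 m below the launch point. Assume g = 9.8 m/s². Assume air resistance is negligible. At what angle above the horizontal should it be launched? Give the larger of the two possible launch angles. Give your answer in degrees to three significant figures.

69.3°

Trajectory: y = x tanθ − g x² (1 + tan²θ)/(2v₀²). With x = 121, y = −1.99, v₀ = 42.2, g = 9.80:
40.28 tan²θ − 121 tanθ + (38.29) = 0.
tanθ = [121 ± √(121² − 4 × 40.28 × (38.29))] / (2 × 40.28) = (121 ± 92.03) / 80.57, giving tanθ = 0.3595 or 2.644.
θ = 19.77° or 69.28°; the larger is 69.28°.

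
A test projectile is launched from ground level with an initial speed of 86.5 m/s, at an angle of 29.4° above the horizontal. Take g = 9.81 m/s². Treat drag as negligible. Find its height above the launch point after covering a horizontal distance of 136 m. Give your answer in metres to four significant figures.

60.66 m

Resolve: vₓ = 86.50 cos 29.4° = 75.36 m/s and v_y0 = 86.50 sin 29.4° = 42.46 m/s.
x = vₓ t ⇒ t = 136/75.36 = 1.805 s.
Height: y = v_y0 t − ½ g t² = 42.46 × 1.805 − 4.905 × 1.805² = 76.63 − 15.97 = 60.66 m.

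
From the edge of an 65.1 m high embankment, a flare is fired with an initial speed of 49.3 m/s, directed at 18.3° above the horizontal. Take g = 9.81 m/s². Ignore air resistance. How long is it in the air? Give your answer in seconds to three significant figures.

5.55 s

vₓ = 49.30 cos 18.3° = 46.81 m/s; v_y0 = 49.30 sin 18.3° = 15.48 m/s.
The projectile lands when y = 65.1 + (15.48) t − ½·9.81·t² = 0. Positive root: t = (15.48 + √(15.48² + 2·9.81·65.1)) / 9.81 = (15.48 + 38.95) / 9.81 = 5.548 s.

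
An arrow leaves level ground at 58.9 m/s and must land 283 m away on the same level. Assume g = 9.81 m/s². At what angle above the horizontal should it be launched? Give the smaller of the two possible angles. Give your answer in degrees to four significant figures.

26.58°

Level-ground range R = v₀² sin(2θ)/g ⇒ sin(2θ) = gR/v₀² = 9.81 × 283 / 58.9² = 0.8002.
2θ = 53.15° or 180° − 53.15° = 126.8°, so θ = 26.58° or 63.42°.
The smaller angle is 26.58°.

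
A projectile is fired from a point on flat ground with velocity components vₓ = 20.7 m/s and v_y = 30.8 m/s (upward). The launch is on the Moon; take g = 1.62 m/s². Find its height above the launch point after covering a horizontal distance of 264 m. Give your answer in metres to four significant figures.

Time to reach x = 264 m: t = x/vₓ = 264/20.70 = 12.75 s.
Height: y = v_y0 t − ½ g t² = 30.80 × 12.75 − 0.8100 × 12.75² = 392.8 − 131.8 = 261.1 m.

261.1 m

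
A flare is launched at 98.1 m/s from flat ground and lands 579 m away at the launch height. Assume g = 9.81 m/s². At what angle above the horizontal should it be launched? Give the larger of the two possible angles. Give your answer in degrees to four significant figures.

71.91°

From R = (v₀²/g) sin 2θ: sin 2θ = 9.81 × 579 / 9623.6 = 0.5902.
2θ = 36.17° or 180° − 36.17° = 143.8°, so θ = 18.09° or 71.91°.
The larger angle is 71.91°.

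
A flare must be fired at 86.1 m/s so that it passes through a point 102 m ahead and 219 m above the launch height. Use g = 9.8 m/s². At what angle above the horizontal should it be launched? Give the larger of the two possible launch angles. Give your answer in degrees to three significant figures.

Trajectory: y = x tanθ − g x² (1 + tan²θ)/(2v₀²). With x = 102, y = 219, v₀ = 86.1, g = 9.80:
6.877 tan²θ − 102 tanθ + (225.9) = 0.
tanθ = [102 ± √(102² − 4 × 6.877 × (225.9))] / (2 × 6.877) = (102 ± 64.74) / 13.75, giving tanθ = 2.709 or 12.12.
θ = 69.74° or 85.28°; the larger is 85.28°.

85.3°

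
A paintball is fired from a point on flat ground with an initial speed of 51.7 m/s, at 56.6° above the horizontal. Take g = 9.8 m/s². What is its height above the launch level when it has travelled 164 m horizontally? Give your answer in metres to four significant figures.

vₓ = 51.70 cos 56.6° = 28.46 m/s; v_y0 = 51.70 sin 56.6° = 43.16 m/s.
At x = 164 m, t = x/vₓ = 164/28.46 = 5.763 s.
Height: y = v_y0 t − ½ g t² = 43.16 × 5.763 − 4.900 × 5.763² = 248.7 − 162.7 = 86.01 m.

86.01 m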